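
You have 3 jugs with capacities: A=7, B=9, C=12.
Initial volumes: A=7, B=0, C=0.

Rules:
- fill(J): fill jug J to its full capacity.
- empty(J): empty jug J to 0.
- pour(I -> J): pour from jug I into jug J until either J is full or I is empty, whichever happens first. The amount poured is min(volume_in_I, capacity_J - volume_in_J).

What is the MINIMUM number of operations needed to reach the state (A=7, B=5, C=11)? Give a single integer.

Answer: 8

Derivation:
BFS from (A=7, B=0, C=0). One shortest path:
  1. fill(B) -> (A=7 B=9 C=0)
  2. pour(B -> C) -> (A=7 B=0 C=9)
  3. pour(A -> B) -> (A=0 B=7 C=9)
  4. pour(C -> A) -> (A=7 B=7 C=2)
  5. pour(A -> B) -> (A=5 B=9 C=2)
  6. pour(B -> C) -> (A=5 B=0 C=11)
  7. pour(A -> B) -> (A=0 B=5 C=11)
  8. fill(A) -> (A=7 B=5 C=11)
Reached target in 8 moves.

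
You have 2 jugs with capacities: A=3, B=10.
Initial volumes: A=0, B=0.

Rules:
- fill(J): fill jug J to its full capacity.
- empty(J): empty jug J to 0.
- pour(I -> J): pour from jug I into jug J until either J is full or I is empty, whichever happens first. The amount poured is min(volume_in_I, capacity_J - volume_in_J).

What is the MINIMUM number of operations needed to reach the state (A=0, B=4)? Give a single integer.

BFS from (A=0, B=0). One shortest path:
  1. fill(B) -> (A=0 B=10)
  2. pour(B -> A) -> (A=3 B=7)
  3. empty(A) -> (A=0 B=7)
  4. pour(B -> A) -> (A=3 B=4)
  5. empty(A) -> (A=0 B=4)
Reached target in 5 moves.

Answer: 5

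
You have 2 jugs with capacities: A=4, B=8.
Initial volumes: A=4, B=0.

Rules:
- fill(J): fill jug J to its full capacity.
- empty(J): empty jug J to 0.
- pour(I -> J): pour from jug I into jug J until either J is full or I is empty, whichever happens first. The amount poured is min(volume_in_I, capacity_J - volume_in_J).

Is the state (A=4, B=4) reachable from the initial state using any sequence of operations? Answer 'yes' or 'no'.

BFS from (A=4, B=0):
  1. pour(A -> B) -> (A=0 B=4)
  2. fill(A) -> (A=4 B=4)
Target reached → yes.

Answer: yes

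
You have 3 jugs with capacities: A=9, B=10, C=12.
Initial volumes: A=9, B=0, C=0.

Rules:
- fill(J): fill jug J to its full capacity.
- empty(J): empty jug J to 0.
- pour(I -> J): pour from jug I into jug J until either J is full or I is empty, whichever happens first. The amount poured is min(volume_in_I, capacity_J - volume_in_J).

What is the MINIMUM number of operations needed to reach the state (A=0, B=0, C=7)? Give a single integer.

Answer: 5

Derivation:
BFS from (A=9, B=0, C=0). One shortest path:
  1. fill(B) -> (A=9 B=10 C=0)
  2. pour(A -> C) -> (A=0 B=10 C=9)
  3. pour(B -> C) -> (A=0 B=7 C=12)
  4. empty(C) -> (A=0 B=7 C=0)
  5. pour(B -> C) -> (A=0 B=0 C=7)
Reached target in 5 moves.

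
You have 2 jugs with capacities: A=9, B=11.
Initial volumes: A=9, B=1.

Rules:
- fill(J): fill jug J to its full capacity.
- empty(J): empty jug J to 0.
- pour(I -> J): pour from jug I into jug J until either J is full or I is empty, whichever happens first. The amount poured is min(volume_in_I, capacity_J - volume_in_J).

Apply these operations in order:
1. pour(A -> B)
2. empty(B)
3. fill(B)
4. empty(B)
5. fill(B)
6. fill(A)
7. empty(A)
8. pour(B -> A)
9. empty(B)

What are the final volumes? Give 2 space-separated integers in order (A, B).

Answer: 9 0

Derivation:
Step 1: pour(A -> B) -> (A=0 B=10)
Step 2: empty(B) -> (A=0 B=0)
Step 3: fill(B) -> (A=0 B=11)
Step 4: empty(B) -> (A=0 B=0)
Step 5: fill(B) -> (A=0 B=11)
Step 6: fill(A) -> (A=9 B=11)
Step 7: empty(A) -> (A=0 B=11)
Step 8: pour(B -> A) -> (A=9 B=2)
Step 9: empty(B) -> (A=9 B=0)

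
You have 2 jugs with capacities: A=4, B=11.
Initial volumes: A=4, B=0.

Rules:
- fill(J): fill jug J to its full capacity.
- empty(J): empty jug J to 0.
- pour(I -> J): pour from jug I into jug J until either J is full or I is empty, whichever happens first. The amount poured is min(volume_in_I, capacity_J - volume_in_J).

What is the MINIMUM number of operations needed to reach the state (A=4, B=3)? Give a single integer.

BFS from (A=4, B=0). One shortest path:
  1. empty(A) -> (A=0 B=0)
  2. fill(B) -> (A=0 B=11)
  3. pour(B -> A) -> (A=4 B=7)
  4. empty(A) -> (A=0 B=7)
  5. pour(B -> A) -> (A=4 B=3)
Reached target in 5 moves.

Answer: 5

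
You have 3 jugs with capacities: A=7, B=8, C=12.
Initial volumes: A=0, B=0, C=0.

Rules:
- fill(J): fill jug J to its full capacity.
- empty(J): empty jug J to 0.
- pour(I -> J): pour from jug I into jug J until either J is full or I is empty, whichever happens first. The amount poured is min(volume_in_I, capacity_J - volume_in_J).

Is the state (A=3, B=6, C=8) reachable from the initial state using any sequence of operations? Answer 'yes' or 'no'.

Answer: no

Derivation:
BFS explored all 474 reachable states.
Reachable set includes: (0,0,0), (0,0,1), (0,0,2), (0,0,3), (0,0,4), (0,0,5), (0,0,6), (0,0,7), (0,0,8), (0,0,9), (0,0,10), (0,0,11) ...
Target (A=3, B=6, C=8) not in reachable set → no.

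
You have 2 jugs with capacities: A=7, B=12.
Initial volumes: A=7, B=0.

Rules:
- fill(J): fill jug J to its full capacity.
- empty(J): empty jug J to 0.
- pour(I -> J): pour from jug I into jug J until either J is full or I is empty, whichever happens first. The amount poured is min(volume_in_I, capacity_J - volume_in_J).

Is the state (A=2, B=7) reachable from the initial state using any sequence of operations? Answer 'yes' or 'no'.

Answer: no

Derivation:
BFS explored all 38 reachable states.
Reachable set includes: (0,0), (0,1), (0,2), (0,3), (0,4), (0,5), (0,6), (0,7), (0,8), (0,9), (0,10), (0,11) ...
Target (A=2, B=7) not in reachable set → no.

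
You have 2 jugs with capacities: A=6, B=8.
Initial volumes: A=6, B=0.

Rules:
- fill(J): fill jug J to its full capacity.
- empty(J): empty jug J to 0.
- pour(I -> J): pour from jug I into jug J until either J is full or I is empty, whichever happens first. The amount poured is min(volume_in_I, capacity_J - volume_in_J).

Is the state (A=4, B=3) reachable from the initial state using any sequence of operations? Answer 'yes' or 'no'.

BFS explored all 14 reachable states.
Reachable set includes: (0,0), (0,2), (0,4), (0,6), (0,8), (2,0), (2,8), (4,0), (4,8), (6,0), (6,2), (6,4) ...
Target (A=4, B=3) not in reachable set → no.

Answer: no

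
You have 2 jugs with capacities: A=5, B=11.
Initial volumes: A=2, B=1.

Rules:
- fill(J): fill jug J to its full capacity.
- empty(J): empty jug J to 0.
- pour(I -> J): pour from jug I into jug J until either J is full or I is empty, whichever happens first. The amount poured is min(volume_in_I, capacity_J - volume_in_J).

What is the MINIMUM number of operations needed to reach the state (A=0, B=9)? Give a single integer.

BFS from (A=2, B=1). One shortest path:
  1. pour(B -> A) -> (A=3 B=0)
  2. fill(B) -> (A=3 B=11)
  3. pour(B -> A) -> (A=5 B=9)
  4. empty(A) -> (A=0 B=9)
Reached target in 4 moves.

Answer: 4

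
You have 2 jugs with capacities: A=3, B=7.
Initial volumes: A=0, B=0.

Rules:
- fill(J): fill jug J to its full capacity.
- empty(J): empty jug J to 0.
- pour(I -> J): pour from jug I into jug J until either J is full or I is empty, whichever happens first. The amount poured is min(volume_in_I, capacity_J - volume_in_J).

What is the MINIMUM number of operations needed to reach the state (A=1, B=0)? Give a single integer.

Answer: 6

Derivation:
BFS from (A=0, B=0). One shortest path:
  1. fill(B) -> (A=0 B=7)
  2. pour(B -> A) -> (A=3 B=4)
  3. empty(A) -> (A=0 B=4)
  4. pour(B -> A) -> (A=3 B=1)
  5. empty(A) -> (A=0 B=1)
  6. pour(B -> A) -> (A=1 B=0)
Reached target in 6 moves.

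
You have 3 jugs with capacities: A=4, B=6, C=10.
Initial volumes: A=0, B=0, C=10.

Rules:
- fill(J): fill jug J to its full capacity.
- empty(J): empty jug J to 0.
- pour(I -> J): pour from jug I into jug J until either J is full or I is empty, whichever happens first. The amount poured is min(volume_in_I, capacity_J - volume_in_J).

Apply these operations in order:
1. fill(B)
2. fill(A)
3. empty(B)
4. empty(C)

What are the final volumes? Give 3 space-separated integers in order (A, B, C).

Step 1: fill(B) -> (A=0 B=6 C=10)
Step 2: fill(A) -> (A=4 B=6 C=10)
Step 3: empty(B) -> (A=4 B=0 C=10)
Step 4: empty(C) -> (A=4 B=0 C=0)

Answer: 4 0 0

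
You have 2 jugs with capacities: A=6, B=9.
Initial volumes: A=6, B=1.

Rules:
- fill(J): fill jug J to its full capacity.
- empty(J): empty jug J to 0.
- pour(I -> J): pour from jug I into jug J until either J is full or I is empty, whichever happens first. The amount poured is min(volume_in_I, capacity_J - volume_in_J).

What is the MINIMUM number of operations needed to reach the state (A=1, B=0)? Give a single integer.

BFS from (A=6, B=1). One shortest path:
  1. empty(A) -> (A=0 B=1)
  2. pour(B -> A) -> (A=1 B=0)
Reached target in 2 moves.

Answer: 2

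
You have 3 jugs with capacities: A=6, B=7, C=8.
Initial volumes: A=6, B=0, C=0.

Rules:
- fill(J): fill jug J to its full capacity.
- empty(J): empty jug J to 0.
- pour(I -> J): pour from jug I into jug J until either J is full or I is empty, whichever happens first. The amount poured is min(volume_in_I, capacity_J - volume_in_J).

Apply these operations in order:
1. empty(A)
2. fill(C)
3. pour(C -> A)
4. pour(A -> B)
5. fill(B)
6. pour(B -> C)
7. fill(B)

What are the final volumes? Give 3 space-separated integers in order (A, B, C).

Answer: 0 7 8

Derivation:
Step 1: empty(A) -> (A=0 B=0 C=0)
Step 2: fill(C) -> (A=0 B=0 C=8)
Step 3: pour(C -> A) -> (A=6 B=0 C=2)
Step 4: pour(A -> B) -> (A=0 B=6 C=2)
Step 5: fill(B) -> (A=0 B=7 C=2)
Step 6: pour(B -> C) -> (A=0 B=1 C=8)
Step 7: fill(B) -> (A=0 B=7 C=8)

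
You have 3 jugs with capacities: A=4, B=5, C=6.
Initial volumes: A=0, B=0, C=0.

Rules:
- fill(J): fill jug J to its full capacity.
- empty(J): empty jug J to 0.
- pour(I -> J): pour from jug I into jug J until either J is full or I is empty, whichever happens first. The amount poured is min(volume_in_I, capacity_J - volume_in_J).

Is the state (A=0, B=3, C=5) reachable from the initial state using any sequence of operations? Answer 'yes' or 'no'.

Answer: yes

Derivation:
BFS from (A=0, B=0, C=0):
  1. fill(A) -> (A=4 B=0 C=0)
  2. pour(A -> B) -> (A=0 B=4 C=0)
  3. fill(A) -> (A=4 B=4 C=0)
  4. pour(A -> B) -> (A=3 B=5 C=0)
  5. pour(B -> C) -> (A=3 B=0 C=5)
  6. pour(A -> B) -> (A=0 B=3 C=5)
Target reached → yes.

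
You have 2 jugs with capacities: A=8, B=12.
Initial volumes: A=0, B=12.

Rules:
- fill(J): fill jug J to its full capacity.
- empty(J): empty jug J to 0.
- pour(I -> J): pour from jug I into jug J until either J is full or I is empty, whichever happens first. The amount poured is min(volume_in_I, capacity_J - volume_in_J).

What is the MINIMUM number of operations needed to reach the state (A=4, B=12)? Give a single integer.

BFS from (A=0, B=12). One shortest path:
  1. pour(B -> A) -> (A=8 B=4)
  2. empty(A) -> (A=0 B=4)
  3. pour(B -> A) -> (A=4 B=0)
  4. fill(B) -> (A=4 B=12)
Reached target in 4 moves.

Answer: 4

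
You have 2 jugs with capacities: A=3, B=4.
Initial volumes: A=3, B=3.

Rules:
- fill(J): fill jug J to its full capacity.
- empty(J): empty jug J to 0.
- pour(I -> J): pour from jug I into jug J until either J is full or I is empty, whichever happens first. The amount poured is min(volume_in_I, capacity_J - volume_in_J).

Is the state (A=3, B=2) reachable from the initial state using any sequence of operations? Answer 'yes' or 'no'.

BFS from (A=3, B=3):
  1. pour(A -> B) -> (A=2 B=4)
  2. empty(B) -> (A=2 B=0)
  3. pour(A -> B) -> (A=0 B=2)
  4. fill(A) -> (A=3 B=2)
Target reached → yes.

Answer: yes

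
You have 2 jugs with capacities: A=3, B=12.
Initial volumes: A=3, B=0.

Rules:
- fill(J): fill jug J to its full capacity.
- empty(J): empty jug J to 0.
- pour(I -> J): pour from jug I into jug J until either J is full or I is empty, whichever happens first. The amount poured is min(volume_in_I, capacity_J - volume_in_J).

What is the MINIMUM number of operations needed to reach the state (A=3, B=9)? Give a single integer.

Answer: 3

Derivation:
BFS from (A=3, B=0). One shortest path:
  1. empty(A) -> (A=0 B=0)
  2. fill(B) -> (A=0 B=12)
  3. pour(B -> A) -> (A=3 B=9)
Reached target in 3 moves.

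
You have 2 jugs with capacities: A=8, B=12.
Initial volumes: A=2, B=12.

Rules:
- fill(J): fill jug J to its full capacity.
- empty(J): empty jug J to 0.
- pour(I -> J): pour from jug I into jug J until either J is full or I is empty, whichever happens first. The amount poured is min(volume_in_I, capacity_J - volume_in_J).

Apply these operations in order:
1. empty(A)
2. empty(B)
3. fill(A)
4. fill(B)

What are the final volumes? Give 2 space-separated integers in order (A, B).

Step 1: empty(A) -> (A=0 B=12)
Step 2: empty(B) -> (A=0 B=0)
Step 3: fill(A) -> (A=8 B=0)
Step 4: fill(B) -> (A=8 B=12)

Answer: 8 12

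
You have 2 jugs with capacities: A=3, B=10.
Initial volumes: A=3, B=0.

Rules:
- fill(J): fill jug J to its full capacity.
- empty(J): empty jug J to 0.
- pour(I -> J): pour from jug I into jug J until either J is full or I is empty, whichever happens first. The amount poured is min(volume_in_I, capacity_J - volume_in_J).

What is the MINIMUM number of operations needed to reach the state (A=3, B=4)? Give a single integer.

Answer: 5

Derivation:
BFS from (A=3, B=0). One shortest path:
  1. empty(A) -> (A=0 B=0)
  2. fill(B) -> (A=0 B=10)
  3. pour(B -> A) -> (A=3 B=7)
  4. empty(A) -> (A=0 B=7)
  5. pour(B -> A) -> (A=3 B=4)
Reached target in 5 moves.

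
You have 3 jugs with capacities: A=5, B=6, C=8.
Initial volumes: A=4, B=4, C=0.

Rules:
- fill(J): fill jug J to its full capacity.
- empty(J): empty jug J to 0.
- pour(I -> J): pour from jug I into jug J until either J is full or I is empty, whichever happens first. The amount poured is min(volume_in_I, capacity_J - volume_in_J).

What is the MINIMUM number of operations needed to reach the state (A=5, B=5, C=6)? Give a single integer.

BFS from (A=4, B=4, C=0). One shortest path:
  1. fill(C) -> (A=4 B=4 C=8)
  2. pour(C -> B) -> (A=4 B=6 C=6)
  3. pour(B -> A) -> (A=5 B=5 C=6)
Reached target in 3 moves.

Answer: 3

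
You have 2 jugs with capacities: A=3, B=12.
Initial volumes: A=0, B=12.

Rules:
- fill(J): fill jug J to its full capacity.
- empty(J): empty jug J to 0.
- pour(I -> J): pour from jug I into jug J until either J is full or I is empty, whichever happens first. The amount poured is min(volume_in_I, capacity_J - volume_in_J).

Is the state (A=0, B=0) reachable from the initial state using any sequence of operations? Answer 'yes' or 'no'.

Answer: yes

Derivation:
BFS from (A=0, B=12):
  1. empty(B) -> (A=0 B=0)
Target reached → yes.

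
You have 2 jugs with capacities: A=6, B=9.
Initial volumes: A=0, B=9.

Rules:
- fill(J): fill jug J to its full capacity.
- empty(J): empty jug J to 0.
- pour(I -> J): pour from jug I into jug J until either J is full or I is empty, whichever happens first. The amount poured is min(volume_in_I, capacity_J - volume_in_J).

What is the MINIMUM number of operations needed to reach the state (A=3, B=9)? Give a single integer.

Answer: 4

Derivation:
BFS from (A=0, B=9). One shortest path:
  1. pour(B -> A) -> (A=6 B=3)
  2. empty(A) -> (A=0 B=3)
  3. pour(B -> A) -> (A=3 B=0)
  4. fill(B) -> (A=3 B=9)
Reached target in 4 moves.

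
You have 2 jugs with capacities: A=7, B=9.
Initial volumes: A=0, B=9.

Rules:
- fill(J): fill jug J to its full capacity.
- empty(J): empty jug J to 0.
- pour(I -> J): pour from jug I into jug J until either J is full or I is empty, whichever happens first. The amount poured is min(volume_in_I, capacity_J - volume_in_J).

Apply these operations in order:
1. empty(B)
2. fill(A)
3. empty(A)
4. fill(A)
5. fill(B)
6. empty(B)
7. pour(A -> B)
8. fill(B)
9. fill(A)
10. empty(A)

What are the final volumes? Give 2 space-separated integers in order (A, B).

Step 1: empty(B) -> (A=0 B=0)
Step 2: fill(A) -> (A=7 B=0)
Step 3: empty(A) -> (A=0 B=0)
Step 4: fill(A) -> (A=7 B=0)
Step 5: fill(B) -> (A=7 B=9)
Step 6: empty(B) -> (A=7 B=0)
Step 7: pour(A -> B) -> (A=0 B=7)
Step 8: fill(B) -> (A=0 B=9)
Step 9: fill(A) -> (A=7 B=9)
Step 10: empty(A) -> (A=0 B=9)

Answer: 0 9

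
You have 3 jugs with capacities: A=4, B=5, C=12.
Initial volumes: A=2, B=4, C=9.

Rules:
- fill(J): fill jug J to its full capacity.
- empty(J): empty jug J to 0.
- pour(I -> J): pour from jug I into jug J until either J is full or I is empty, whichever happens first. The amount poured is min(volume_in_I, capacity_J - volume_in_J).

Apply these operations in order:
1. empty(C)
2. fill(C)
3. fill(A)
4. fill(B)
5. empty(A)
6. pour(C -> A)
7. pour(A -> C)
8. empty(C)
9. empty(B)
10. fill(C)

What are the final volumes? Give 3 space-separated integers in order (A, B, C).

Answer: 0 0 12

Derivation:
Step 1: empty(C) -> (A=2 B=4 C=0)
Step 2: fill(C) -> (A=2 B=4 C=12)
Step 3: fill(A) -> (A=4 B=4 C=12)
Step 4: fill(B) -> (A=4 B=5 C=12)
Step 5: empty(A) -> (A=0 B=5 C=12)
Step 6: pour(C -> A) -> (A=4 B=5 C=8)
Step 7: pour(A -> C) -> (A=0 B=5 C=12)
Step 8: empty(C) -> (A=0 B=5 C=0)
Step 9: empty(B) -> (A=0 B=0 C=0)
Step 10: fill(C) -> (A=0 B=0 C=12)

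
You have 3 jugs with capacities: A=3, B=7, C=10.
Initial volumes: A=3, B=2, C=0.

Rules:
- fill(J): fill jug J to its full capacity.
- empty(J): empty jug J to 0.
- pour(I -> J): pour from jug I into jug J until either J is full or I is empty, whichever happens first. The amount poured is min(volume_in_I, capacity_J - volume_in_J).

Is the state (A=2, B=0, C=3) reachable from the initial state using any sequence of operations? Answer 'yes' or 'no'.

BFS from (A=3, B=2, C=0):
  1. pour(A -> C) -> (A=0 B=2 C=3)
  2. pour(B -> A) -> (A=2 B=0 C=3)
Target reached → yes.

Answer: yes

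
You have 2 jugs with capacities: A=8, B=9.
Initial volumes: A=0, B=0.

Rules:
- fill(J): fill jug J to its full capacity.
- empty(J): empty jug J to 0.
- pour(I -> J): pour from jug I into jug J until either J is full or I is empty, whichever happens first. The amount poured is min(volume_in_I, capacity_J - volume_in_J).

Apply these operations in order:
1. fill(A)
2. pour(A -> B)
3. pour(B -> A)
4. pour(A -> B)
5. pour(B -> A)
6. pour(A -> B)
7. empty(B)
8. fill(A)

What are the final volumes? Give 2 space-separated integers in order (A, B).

Answer: 8 0

Derivation:
Step 1: fill(A) -> (A=8 B=0)
Step 2: pour(A -> B) -> (A=0 B=8)
Step 3: pour(B -> A) -> (A=8 B=0)
Step 4: pour(A -> B) -> (A=0 B=8)
Step 5: pour(B -> A) -> (A=8 B=0)
Step 6: pour(A -> B) -> (A=0 B=8)
Step 7: empty(B) -> (A=0 B=0)
Step 8: fill(A) -> (A=8 B=0)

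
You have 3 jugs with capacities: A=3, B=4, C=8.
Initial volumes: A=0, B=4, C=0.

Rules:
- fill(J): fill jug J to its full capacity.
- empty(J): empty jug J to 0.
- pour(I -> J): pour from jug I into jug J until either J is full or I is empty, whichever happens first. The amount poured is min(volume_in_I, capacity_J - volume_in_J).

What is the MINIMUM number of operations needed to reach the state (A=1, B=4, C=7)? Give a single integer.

BFS from (A=0, B=4, C=0). One shortest path:
  1. pour(B -> A) -> (A=3 B=1 C=0)
  2. pour(A -> C) -> (A=0 B=1 C=3)
  3. pour(B -> A) -> (A=1 B=0 C=3)
  4. fill(B) -> (A=1 B=4 C=3)
  5. pour(B -> C) -> (A=1 B=0 C=7)
  6. fill(B) -> (A=1 B=4 C=7)
Reached target in 6 moves.

Answer: 6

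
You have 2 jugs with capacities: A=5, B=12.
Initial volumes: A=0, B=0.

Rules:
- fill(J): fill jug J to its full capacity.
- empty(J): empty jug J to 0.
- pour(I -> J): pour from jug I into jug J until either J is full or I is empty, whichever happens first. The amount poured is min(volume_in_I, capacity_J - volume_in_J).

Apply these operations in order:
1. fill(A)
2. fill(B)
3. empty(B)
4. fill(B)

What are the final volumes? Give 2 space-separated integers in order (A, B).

Answer: 5 12

Derivation:
Step 1: fill(A) -> (A=5 B=0)
Step 2: fill(B) -> (A=5 B=12)
Step 3: empty(B) -> (A=5 B=0)
Step 4: fill(B) -> (A=5 B=12)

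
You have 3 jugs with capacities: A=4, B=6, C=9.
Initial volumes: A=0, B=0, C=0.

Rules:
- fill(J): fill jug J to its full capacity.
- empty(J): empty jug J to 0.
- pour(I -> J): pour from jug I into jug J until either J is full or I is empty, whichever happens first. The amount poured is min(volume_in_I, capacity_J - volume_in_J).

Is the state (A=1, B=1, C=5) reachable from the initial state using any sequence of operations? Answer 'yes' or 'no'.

BFS explored all 230 reachable states.
Reachable set includes: (0,0,0), (0,0,1), (0,0,2), (0,0,3), (0,0,4), (0,0,5), (0,0,6), (0,0,7), (0,0,8), (0,0,9), (0,1,0), (0,1,1) ...
Target (A=1, B=1, C=5) not in reachable set → no.

Answer: no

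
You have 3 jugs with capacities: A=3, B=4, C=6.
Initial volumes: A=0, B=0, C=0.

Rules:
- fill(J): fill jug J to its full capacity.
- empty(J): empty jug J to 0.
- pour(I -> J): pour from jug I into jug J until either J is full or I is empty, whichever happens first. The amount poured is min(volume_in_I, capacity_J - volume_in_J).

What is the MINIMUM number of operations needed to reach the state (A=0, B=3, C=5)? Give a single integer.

BFS from (A=0, B=0, C=0). One shortest path:
  1. fill(B) -> (A=0 B=4 C=0)
  2. pour(B -> A) -> (A=3 B=1 C=0)
  3. pour(B -> C) -> (A=3 B=0 C=1)
  4. fill(B) -> (A=3 B=4 C=1)
  5. pour(B -> C) -> (A=3 B=0 C=5)
  6. pour(A -> B) -> (A=0 B=3 C=5)
Reached target in 6 moves.

Answer: 6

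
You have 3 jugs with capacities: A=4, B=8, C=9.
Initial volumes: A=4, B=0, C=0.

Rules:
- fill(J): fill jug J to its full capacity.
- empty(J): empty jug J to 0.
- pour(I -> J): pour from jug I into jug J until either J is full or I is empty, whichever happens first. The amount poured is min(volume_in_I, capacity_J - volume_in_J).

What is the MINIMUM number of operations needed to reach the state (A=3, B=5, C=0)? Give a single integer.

Answer: 7

Derivation:
BFS from (A=4, B=0, C=0). One shortest path:
  1. fill(B) -> (A=4 B=8 C=0)
  2. pour(A -> C) -> (A=0 B=8 C=4)
  3. pour(B -> C) -> (A=0 B=3 C=9)
  4. pour(C -> A) -> (A=4 B=3 C=5)
  5. empty(A) -> (A=0 B=3 C=5)
  6. pour(B -> A) -> (A=3 B=0 C=5)
  7. pour(C -> B) -> (A=3 B=5 C=0)
Reached target in 7 moves.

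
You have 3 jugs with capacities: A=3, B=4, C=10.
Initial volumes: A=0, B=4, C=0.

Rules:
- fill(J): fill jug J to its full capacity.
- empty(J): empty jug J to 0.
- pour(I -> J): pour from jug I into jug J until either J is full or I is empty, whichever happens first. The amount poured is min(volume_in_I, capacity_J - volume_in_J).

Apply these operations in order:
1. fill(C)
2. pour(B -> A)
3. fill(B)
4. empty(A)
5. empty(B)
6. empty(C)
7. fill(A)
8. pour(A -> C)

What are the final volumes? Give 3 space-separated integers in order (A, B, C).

Answer: 0 0 3

Derivation:
Step 1: fill(C) -> (A=0 B=4 C=10)
Step 2: pour(B -> A) -> (A=3 B=1 C=10)
Step 3: fill(B) -> (A=3 B=4 C=10)
Step 4: empty(A) -> (A=0 B=4 C=10)
Step 5: empty(B) -> (A=0 B=0 C=10)
Step 6: empty(C) -> (A=0 B=0 C=0)
Step 7: fill(A) -> (A=3 B=0 C=0)
Step 8: pour(A -> C) -> (A=0 B=0 C=3)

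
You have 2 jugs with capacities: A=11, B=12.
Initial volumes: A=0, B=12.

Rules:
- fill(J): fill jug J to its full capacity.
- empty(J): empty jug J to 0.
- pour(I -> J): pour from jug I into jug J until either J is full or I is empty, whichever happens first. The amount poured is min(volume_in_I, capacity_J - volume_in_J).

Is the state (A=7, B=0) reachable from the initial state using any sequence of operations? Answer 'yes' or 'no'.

BFS from (A=0, B=12):
  1. fill(A) -> (A=11 B=12)
  2. empty(B) -> (A=11 B=0)
  3. pour(A -> B) -> (A=0 B=11)
  4. fill(A) -> (A=11 B=11)
  5. pour(A -> B) -> (A=10 B=12)
  6. empty(B) -> (A=10 B=0)
  7. pour(A -> B) -> (A=0 B=10)
  8. fill(A) -> (A=11 B=10)
  9. pour(A -> B) -> (A=9 B=12)
  10. empty(B) -> (A=9 B=0)
  11. pour(A -> B) -> (A=0 B=9)
  12. fill(A) -> (A=11 B=9)
  13. pour(A -> B) -> (A=8 B=12)
  14. empty(B) -> (A=8 B=0)
  15. pour(A -> B) -> (A=0 B=8)
  16. fill(A) -> (A=11 B=8)
  17. pour(A -> B) -> (A=7 B=12)
  18. empty(B) -> (A=7 B=0)
Target reached → yes.

Answer: yes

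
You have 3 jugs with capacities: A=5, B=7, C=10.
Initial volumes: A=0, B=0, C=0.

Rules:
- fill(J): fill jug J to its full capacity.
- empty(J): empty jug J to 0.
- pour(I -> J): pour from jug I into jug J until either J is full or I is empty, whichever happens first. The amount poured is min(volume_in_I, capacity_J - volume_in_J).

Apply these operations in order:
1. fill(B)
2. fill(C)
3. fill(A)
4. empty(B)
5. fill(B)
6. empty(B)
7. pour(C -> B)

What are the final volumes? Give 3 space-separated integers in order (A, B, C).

Step 1: fill(B) -> (A=0 B=7 C=0)
Step 2: fill(C) -> (A=0 B=7 C=10)
Step 3: fill(A) -> (A=5 B=7 C=10)
Step 4: empty(B) -> (A=5 B=0 C=10)
Step 5: fill(B) -> (A=5 B=7 C=10)
Step 6: empty(B) -> (A=5 B=0 C=10)
Step 7: pour(C -> B) -> (A=5 B=7 C=3)

Answer: 5 7 3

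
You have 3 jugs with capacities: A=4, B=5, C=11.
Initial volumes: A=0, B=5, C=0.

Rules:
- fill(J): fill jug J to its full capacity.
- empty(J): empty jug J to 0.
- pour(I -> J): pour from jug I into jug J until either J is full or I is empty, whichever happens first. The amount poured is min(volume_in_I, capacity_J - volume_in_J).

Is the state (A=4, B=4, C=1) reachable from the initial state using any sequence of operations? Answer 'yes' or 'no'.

BFS from (A=0, B=5, C=0):
  1. fill(A) -> (A=4 B=5 C=0)
  2. pour(B -> C) -> (A=4 B=0 C=5)
  3. pour(A -> B) -> (A=0 B=4 C=5)
  4. pour(C -> A) -> (A=4 B=4 C=1)
Target reached → yes.

Answer: yes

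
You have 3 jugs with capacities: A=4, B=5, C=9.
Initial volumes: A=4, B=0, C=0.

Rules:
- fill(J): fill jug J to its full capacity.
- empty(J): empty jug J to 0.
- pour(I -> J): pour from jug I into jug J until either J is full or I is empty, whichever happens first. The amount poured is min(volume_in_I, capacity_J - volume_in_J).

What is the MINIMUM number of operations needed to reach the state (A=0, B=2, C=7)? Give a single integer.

BFS from (A=4, B=0, C=0). One shortest path:
  1. fill(B) -> (A=4 B=5 C=0)
  2. pour(A -> C) -> (A=0 B=5 C=4)
  3. pour(B -> A) -> (A=4 B=1 C=4)
  4. pour(A -> C) -> (A=0 B=1 C=8)
  5. pour(B -> A) -> (A=1 B=0 C=8)
  6. pour(C -> B) -> (A=1 B=5 C=3)
  7. pour(B -> A) -> (A=4 B=2 C=3)
  8. pour(A -> C) -> (A=0 B=2 C=7)
Reached target in 8 moves.

Answer: 8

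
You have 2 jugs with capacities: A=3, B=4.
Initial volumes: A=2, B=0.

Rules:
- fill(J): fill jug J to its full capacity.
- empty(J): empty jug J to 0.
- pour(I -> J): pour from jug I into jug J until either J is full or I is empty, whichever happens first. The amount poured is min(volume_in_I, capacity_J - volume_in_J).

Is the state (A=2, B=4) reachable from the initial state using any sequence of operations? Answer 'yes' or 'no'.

Answer: yes

Derivation:
BFS from (A=2, B=0):
  1. fill(B) -> (A=2 B=4)
Target reached → yes.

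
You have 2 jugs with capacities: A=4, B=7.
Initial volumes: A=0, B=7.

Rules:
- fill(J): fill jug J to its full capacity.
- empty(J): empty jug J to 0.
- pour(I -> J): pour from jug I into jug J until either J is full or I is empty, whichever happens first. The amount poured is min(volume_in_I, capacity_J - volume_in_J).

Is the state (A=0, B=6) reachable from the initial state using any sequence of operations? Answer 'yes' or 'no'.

Answer: yes

Derivation:
BFS from (A=0, B=7):
  1. pour(B -> A) -> (A=4 B=3)
  2. empty(A) -> (A=0 B=3)
  3. pour(B -> A) -> (A=3 B=0)
  4. fill(B) -> (A=3 B=7)
  5. pour(B -> A) -> (A=4 B=6)
  6. empty(A) -> (A=0 B=6)
Target reached → yes.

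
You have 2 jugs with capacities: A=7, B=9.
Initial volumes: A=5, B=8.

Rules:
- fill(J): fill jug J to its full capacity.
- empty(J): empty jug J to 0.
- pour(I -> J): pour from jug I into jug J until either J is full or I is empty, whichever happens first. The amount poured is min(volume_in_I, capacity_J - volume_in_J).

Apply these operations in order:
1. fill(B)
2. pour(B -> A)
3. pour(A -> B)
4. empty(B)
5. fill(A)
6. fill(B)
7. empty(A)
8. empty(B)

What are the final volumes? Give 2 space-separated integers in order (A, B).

Step 1: fill(B) -> (A=5 B=9)
Step 2: pour(B -> A) -> (A=7 B=7)
Step 3: pour(A -> B) -> (A=5 B=9)
Step 4: empty(B) -> (A=5 B=0)
Step 5: fill(A) -> (A=7 B=0)
Step 6: fill(B) -> (A=7 B=9)
Step 7: empty(A) -> (A=0 B=9)
Step 8: empty(B) -> (A=0 B=0)

Answer: 0 0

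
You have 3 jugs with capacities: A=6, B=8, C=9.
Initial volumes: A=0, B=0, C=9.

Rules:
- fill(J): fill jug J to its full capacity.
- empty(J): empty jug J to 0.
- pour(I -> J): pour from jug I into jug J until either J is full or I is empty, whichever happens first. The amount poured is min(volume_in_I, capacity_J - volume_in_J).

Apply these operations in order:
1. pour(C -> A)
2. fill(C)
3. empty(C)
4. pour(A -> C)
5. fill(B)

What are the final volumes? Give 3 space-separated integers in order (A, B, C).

Step 1: pour(C -> A) -> (A=6 B=0 C=3)
Step 2: fill(C) -> (A=6 B=0 C=9)
Step 3: empty(C) -> (A=6 B=0 C=0)
Step 4: pour(A -> C) -> (A=0 B=0 C=6)
Step 5: fill(B) -> (A=0 B=8 C=6)

Answer: 0 8 6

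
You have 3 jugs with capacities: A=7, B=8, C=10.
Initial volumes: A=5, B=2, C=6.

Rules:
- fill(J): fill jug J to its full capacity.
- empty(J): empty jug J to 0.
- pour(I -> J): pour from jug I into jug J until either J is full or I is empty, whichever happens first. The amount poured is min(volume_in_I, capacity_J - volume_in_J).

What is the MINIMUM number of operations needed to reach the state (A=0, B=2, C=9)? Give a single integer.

Answer: 5

Derivation:
BFS from (A=5, B=2, C=6). One shortest path:
  1. empty(A) -> (A=0 B=2 C=6)
  2. pour(C -> A) -> (A=6 B=2 C=0)
  3. fill(C) -> (A=6 B=2 C=10)
  4. pour(C -> A) -> (A=7 B=2 C=9)
  5. empty(A) -> (A=0 B=2 C=9)
Reached target in 5 moves.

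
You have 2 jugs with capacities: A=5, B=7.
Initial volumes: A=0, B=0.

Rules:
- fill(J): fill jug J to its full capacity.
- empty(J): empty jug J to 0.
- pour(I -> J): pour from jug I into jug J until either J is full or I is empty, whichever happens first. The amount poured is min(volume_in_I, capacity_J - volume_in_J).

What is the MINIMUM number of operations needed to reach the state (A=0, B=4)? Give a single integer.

Answer: 7

Derivation:
BFS from (A=0, B=0). One shortest path:
  1. fill(B) -> (A=0 B=7)
  2. pour(B -> A) -> (A=5 B=2)
  3. empty(A) -> (A=0 B=2)
  4. pour(B -> A) -> (A=2 B=0)
  5. fill(B) -> (A=2 B=7)
  6. pour(B -> A) -> (A=5 B=4)
  7. empty(A) -> (A=0 B=4)
Reached target in 7 moves.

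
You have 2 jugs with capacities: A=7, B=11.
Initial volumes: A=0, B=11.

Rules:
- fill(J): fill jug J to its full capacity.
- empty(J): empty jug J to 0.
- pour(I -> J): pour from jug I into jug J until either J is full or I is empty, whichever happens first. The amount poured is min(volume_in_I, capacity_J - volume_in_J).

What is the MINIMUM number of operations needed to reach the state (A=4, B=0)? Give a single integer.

Answer: 3

Derivation:
BFS from (A=0, B=11). One shortest path:
  1. pour(B -> A) -> (A=7 B=4)
  2. empty(A) -> (A=0 B=4)
  3. pour(B -> A) -> (A=4 B=0)
Reached target in 3 moves.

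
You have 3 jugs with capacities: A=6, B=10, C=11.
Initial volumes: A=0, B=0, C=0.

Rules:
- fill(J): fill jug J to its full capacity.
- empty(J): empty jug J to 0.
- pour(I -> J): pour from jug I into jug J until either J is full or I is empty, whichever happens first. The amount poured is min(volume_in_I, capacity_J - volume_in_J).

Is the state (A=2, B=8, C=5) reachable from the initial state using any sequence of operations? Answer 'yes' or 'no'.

Answer: no

Derivation:
BFS explored all 474 reachable states.
Reachable set includes: (0,0,0), (0,0,1), (0,0,2), (0,0,3), (0,0,4), (0,0,5), (0,0,6), (0,0,7), (0,0,8), (0,0,9), (0,0,10), (0,0,11) ...
Target (A=2, B=8, C=5) not in reachable set → no.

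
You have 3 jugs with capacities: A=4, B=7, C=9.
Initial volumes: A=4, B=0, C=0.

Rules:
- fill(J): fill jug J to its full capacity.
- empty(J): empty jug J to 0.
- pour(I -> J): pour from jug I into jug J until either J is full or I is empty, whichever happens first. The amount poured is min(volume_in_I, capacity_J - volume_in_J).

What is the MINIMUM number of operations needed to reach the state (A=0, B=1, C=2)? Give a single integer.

BFS from (A=4, B=0, C=0). One shortest path:
  1. fill(B) -> (A=4 B=7 C=0)
  2. pour(B -> C) -> (A=4 B=0 C=7)
  3. pour(A -> C) -> (A=2 B=0 C=9)
  4. pour(C -> B) -> (A=2 B=7 C=2)
  5. pour(B -> A) -> (A=4 B=5 C=2)
  6. empty(A) -> (A=0 B=5 C=2)
  7. pour(B -> A) -> (A=4 B=1 C=2)
  8. empty(A) -> (A=0 B=1 C=2)
Reached target in 8 moves.

Answer: 8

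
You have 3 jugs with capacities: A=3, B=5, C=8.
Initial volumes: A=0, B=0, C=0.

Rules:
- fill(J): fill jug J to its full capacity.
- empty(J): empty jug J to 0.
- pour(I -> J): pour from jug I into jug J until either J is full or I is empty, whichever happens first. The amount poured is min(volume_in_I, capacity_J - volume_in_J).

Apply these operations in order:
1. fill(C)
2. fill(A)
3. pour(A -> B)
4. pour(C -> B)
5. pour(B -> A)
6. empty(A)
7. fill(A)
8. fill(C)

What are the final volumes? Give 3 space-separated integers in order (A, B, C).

Answer: 3 2 8

Derivation:
Step 1: fill(C) -> (A=0 B=0 C=8)
Step 2: fill(A) -> (A=3 B=0 C=8)
Step 3: pour(A -> B) -> (A=0 B=3 C=8)
Step 4: pour(C -> B) -> (A=0 B=5 C=6)
Step 5: pour(B -> A) -> (A=3 B=2 C=6)
Step 6: empty(A) -> (A=0 B=2 C=6)
Step 7: fill(A) -> (A=3 B=2 C=6)
Step 8: fill(C) -> (A=3 B=2 C=8)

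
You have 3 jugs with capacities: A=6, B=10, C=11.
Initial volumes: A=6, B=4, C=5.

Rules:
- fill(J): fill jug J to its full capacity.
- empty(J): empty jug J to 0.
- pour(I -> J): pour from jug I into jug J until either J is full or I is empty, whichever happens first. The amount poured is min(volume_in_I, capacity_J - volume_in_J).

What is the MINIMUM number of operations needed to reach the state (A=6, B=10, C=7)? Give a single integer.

Answer: 5

Derivation:
BFS from (A=6, B=4, C=5). One shortest path:
  1. empty(B) -> (A=6 B=0 C=5)
  2. fill(C) -> (A=6 B=0 C=11)
  3. pour(A -> B) -> (A=0 B=6 C=11)
  4. fill(A) -> (A=6 B=6 C=11)
  5. pour(C -> B) -> (A=6 B=10 C=7)
Reached target in 5 moves.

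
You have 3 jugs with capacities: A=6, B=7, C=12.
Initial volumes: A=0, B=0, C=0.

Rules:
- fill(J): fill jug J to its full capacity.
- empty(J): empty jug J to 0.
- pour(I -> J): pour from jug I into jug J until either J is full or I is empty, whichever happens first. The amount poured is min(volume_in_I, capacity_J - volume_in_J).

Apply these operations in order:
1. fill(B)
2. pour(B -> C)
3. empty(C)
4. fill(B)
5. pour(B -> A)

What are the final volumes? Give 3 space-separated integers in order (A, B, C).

Answer: 6 1 0

Derivation:
Step 1: fill(B) -> (A=0 B=7 C=0)
Step 2: pour(B -> C) -> (A=0 B=0 C=7)
Step 3: empty(C) -> (A=0 B=0 C=0)
Step 4: fill(B) -> (A=0 B=7 C=0)
Step 5: pour(B -> A) -> (A=6 B=1 C=0)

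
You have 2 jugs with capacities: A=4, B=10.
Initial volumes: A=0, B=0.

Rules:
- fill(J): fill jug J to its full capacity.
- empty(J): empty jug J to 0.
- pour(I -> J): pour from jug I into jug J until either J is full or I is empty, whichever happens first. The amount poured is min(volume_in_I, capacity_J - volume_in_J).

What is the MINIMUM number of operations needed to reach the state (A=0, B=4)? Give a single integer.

BFS from (A=0, B=0). One shortest path:
  1. fill(A) -> (A=4 B=0)
  2. pour(A -> B) -> (A=0 B=4)
Reached target in 2 moves.

Answer: 2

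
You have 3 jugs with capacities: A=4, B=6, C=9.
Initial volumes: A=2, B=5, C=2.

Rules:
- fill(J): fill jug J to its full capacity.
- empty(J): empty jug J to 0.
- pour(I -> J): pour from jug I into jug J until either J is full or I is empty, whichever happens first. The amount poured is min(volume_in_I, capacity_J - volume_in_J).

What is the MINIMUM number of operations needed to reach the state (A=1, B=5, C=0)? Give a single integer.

Answer: 5

Derivation:
BFS from (A=2, B=5, C=2). One shortest path:
  1. fill(A) -> (A=4 B=5 C=2)
  2. pour(A -> C) -> (A=0 B=5 C=6)
  3. fill(A) -> (A=4 B=5 C=6)
  4. pour(A -> C) -> (A=1 B=5 C=9)
  5. empty(C) -> (A=1 B=5 C=0)
Reached target in 5 moves.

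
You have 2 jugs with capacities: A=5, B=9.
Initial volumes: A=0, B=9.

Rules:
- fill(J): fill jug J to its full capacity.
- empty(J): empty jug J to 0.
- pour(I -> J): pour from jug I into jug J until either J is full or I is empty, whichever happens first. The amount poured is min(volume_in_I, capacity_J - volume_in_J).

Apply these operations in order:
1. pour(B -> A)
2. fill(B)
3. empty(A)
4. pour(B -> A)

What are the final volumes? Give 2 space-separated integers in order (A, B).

Step 1: pour(B -> A) -> (A=5 B=4)
Step 2: fill(B) -> (A=5 B=9)
Step 3: empty(A) -> (A=0 B=9)
Step 4: pour(B -> A) -> (A=5 B=4)

Answer: 5 4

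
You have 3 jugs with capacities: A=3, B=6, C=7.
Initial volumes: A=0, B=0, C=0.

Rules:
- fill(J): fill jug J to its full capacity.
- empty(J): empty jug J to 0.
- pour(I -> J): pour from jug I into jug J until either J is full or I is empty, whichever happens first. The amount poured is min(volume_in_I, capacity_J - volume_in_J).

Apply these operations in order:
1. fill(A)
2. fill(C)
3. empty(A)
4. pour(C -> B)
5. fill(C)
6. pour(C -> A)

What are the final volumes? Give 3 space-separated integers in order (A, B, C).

Step 1: fill(A) -> (A=3 B=0 C=0)
Step 2: fill(C) -> (A=3 B=0 C=7)
Step 3: empty(A) -> (A=0 B=0 C=7)
Step 4: pour(C -> B) -> (A=0 B=6 C=1)
Step 5: fill(C) -> (A=0 B=6 C=7)
Step 6: pour(C -> A) -> (A=3 B=6 C=4)

Answer: 3 6 4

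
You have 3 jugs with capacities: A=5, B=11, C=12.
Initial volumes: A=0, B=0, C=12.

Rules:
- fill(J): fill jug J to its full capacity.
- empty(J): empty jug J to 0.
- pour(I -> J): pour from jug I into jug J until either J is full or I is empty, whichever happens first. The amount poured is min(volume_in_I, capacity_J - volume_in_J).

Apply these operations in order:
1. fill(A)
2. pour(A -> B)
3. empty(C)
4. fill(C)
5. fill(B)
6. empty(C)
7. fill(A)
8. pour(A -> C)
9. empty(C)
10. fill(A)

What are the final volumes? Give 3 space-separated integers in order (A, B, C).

Answer: 5 11 0

Derivation:
Step 1: fill(A) -> (A=5 B=0 C=12)
Step 2: pour(A -> B) -> (A=0 B=5 C=12)
Step 3: empty(C) -> (A=0 B=5 C=0)
Step 4: fill(C) -> (A=0 B=5 C=12)
Step 5: fill(B) -> (A=0 B=11 C=12)
Step 6: empty(C) -> (A=0 B=11 C=0)
Step 7: fill(A) -> (A=5 B=11 C=0)
Step 8: pour(A -> C) -> (A=0 B=11 C=5)
Step 9: empty(C) -> (A=0 B=11 C=0)
Step 10: fill(A) -> (A=5 B=11 C=0)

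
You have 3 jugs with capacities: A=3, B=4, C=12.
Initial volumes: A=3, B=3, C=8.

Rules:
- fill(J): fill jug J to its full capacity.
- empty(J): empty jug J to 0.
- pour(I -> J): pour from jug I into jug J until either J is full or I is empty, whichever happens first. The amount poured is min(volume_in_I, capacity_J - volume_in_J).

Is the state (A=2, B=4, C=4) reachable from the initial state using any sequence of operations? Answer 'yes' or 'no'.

Answer: yes

Derivation:
BFS from (A=3, B=3, C=8):
  1. pour(A -> B) -> (A=2 B=4 C=8)
  2. empty(B) -> (A=2 B=0 C=8)
  3. pour(C -> B) -> (A=2 B=4 C=4)
Target reached → yes.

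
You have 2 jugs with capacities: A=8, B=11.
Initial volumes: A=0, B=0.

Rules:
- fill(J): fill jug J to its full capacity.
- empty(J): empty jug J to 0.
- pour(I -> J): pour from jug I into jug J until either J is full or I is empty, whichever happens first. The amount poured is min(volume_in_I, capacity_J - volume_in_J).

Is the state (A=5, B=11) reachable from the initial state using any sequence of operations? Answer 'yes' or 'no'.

BFS from (A=0, B=0):
  1. fill(A) -> (A=8 B=0)
  2. pour(A -> B) -> (A=0 B=8)
  3. fill(A) -> (A=8 B=8)
  4. pour(A -> B) -> (A=5 B=11)
Target reached → yes.

Answer: yes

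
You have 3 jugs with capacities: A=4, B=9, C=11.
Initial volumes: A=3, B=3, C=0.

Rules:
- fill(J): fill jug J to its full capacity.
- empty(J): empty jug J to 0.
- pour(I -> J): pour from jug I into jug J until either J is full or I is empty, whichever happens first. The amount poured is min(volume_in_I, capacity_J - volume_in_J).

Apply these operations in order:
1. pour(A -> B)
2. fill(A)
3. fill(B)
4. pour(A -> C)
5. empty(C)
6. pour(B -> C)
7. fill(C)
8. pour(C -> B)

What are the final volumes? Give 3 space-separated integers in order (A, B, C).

Step 1: pour(A -> B) -> (A=0 B=6 C=0)
Step 2: fill(A) -> (A=4 B=6 C=0)
Step 3: fill(B) -> (A=4 B=9 C=0)
Step 4: pour(A -> C) -> (A=0 B=9 C=4)
Step 5: empty(C) -> (A=0 B=9 C=0)
Step 6: pour(B -> C) -> (A=0 B=0 C=9)
Step 7: fill(C) -> (A=0 B=0 C=11)
Step 8: pour(C -> B) -> (A=0 B=9 C=2)

Answer: 0 9 2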